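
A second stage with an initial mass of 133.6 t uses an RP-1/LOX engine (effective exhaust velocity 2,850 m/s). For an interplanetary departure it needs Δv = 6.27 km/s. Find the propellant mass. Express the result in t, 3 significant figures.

propellant mass ≈ 119 t

By the Tsiolkovsky rocket equation, m₀/m_f = exp(Δv / v_e) = exp(6270 / 2850.0) = exp(2.2000) = 9.0250.
m_f = 133.6 / 9.0250 = 14.8033 t, so propellant = m₀ − m_f = 133.6 − 14.8033 = 118.7967 t.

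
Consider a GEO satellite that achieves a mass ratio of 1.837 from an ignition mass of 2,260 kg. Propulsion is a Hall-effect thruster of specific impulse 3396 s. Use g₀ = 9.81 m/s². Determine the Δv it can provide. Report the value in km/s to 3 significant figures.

Δv ≈ 20.3 km/s

v_e = Isp · g₀ = 3396 × 9.81 = 33314.8 m/s.
Using Δv = v_e ln(m₀/m_f): Δv = v_e · ln(1.837) = 33314.8 × 0.6081 ≈ 20259.8 m/s.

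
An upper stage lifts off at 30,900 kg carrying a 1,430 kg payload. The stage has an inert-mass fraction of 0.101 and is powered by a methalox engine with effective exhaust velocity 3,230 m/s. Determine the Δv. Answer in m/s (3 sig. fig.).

Δv ≈ 6290 m/s

Stage wet mass = m₀ − payload = 30,900 − 1,430 = 29,470 kg.
Stage dry mass = ε × stage wet mass = 0.101 × 29,470 = 2,976.47 kg.
Burnout mass m_f = stage dry + payload = 2,976.47 + 1,430 = 4,406.47 kg.
From the ideal rocket equation, Δv = v_e · ln(30,900/4,406.47) = 3230.0 × ln(7.012) = 3230.0 × 1.9477 ≈ 6291 m/s.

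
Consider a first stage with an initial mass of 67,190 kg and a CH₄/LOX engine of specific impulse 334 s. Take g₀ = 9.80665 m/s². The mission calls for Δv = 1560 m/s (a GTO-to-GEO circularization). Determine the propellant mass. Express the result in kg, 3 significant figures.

v_e = Isp · g₀ = 334 × 9.80665 = 3275.4 m/s.
By the Tsiolkovsky rocket equation, m₀/m_f = exp(Δv / v_e) = exp(1560 / 3275.4) = exp(0.4763) = 1.6101.
m_f = 67,190 / 1.6101 = 41,730.3 kg, so propellant = m₀ − m_f = 67,190 − 41,730.3 = 25,459.7 kg.

propellant mass ≈ 25500 kg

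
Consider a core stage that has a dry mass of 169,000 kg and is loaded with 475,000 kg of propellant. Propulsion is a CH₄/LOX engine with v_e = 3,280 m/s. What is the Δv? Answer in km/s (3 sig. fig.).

m₀ = m_dry + m_prop = 169,000 + 475,000 = 644,000 kg.
Rocket equation: Δv = v_e · ln(m₀/m_f) = 3280.0 × ln(3.811) = 3280.0 × 1.3378 ≈ 4388.0 m/s.

Δv ≈ 4.39 km/s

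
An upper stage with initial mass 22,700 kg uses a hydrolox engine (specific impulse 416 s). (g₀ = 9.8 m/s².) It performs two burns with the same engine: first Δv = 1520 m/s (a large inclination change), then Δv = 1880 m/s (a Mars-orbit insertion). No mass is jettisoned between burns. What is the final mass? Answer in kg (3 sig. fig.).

v_e = Isp · g₀ = 416 × 9.8 = 4076.8 m/s.
After the first burn: m = 22700 × exp(−1520/4076.8) = 22700 × 0.68877 = 15,635.1 kg.
After the second burn: m = 15,635.1 × exp(−1880/4076.8) = 15,635.1 × 0.63056 = 9,858.87 kg.

final mass ≈ 9860 kg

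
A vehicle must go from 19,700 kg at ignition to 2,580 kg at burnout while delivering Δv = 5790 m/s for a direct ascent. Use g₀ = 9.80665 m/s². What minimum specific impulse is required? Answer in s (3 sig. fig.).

Isp ≈ 290 s

ln(m₀/m_f) = ln(19700/2580) = ln(7.636) = 2.0328.
v_e = Δv / ln(m₀/m_f) = 5790 / 2.0328 = 2848.2 m/s.
Isp = v_e / g₀ = 2848.2 / 9.80665 = 290.4 s.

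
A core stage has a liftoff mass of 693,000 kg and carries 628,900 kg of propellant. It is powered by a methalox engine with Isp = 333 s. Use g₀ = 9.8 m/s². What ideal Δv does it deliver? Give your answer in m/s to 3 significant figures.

v_e = Isp · g₀ = 333 × 9.8 = 3263.4 m/s.
m_f = m₀ − m_prop = 693,000 − 628,900 = 64,100 kg.
Δv = v_e · ln(m₀/m_f) = 3263.4 × ln(10.81) = 3263.4 × 2.3806 ≈ 7768.8 m/s.

Δv ≈ 7770 m/s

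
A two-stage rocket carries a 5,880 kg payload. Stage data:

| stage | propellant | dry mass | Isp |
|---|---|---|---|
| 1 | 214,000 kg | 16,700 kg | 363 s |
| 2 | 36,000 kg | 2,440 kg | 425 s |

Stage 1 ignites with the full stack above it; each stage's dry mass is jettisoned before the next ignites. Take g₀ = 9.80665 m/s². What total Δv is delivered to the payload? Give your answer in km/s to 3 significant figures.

Δv ≈ 12.3 km/s

Ignition mass of stage 1 = 214,000+16,700 + 36,000+2,440 + 5,880 = 275,020 kg.
Stage 1: m₀ = 275,020 kg, m_f = 275,020 − 214,000 = 61,020 kg; Δv = 363×9.80665×ln(4.507) = 3559.8×1.5056 ≈ 5360 m/s.
Stage 2: m₀ = 44,320 kg, m_f = 44,320 − 36,000 = 8,320 kg; Δv = 425×9.80665×ln(5.327) = 4167.8×1.6728 ≈ 6972 m/s.
Total Δv = 5360 + 6972 = 12332 m/s.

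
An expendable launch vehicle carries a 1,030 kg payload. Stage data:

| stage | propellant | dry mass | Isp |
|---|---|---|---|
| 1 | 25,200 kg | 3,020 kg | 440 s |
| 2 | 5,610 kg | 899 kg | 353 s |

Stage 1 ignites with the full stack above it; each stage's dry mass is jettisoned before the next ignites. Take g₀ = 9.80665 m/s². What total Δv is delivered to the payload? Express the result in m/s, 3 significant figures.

Δv ≈ 9980 m/s

Ignition mass of stage 1 = 25,200+3,020 + 5,610+899 + 1,030 = 35,759 kg.
Stage 1: m₀ = 35,759 kg, m_f = 35,759 − 25,200 = 10,559 kg; Δv = 440×9.80665×ln(3.387) = 4314.9×1.2198 ≈ 5263 m/s.
Stage 2: m₀ = 7,539 kg, m_f = 7,539 − 5,610 = 1,929 kg; Δv = 353×9.80665×ln(3.908) = 3461.7×1.3631 ≈ 4719 m/s.
Total Δv = 5263 + 4719 = 9982 m/s.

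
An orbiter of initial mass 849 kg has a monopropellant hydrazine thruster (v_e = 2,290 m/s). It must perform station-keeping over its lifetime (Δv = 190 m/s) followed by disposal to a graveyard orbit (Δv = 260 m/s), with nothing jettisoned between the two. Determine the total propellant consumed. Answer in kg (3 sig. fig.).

After the first burn: m = 849 × exp(−190/2290.0) = 849 × 0.92038 = 781.403 kg.
After the second burn: m = 781.403 × exp(−260/2290.0) = 781.403 × 0.89267 = 697.535 kg.
Total propellant = m₀ − m_final = 849 − 697.535 = 151.465 kg.

total propellant consumed ≈ 151 kg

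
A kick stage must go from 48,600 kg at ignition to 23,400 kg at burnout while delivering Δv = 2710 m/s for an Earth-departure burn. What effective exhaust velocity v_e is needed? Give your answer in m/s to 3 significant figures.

ln(m₀/m_f) = ln(48600/23400) = ln(2.077) = 0.7309.
Rocket equation: v_e = Δv / ln(m₀/m_f) = 2710 / 0.7309 = 3707.8 m/s.

v_e ≈ 3710 m/s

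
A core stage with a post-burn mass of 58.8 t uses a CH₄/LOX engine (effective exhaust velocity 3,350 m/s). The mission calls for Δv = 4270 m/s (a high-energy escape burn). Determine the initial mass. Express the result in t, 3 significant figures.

initial mass ≈ 210 t

Using Δv = v_e ln(m₀/m_f): m₀/m_f = exp(Δv / v_e) = exp(4270 / 3350.0) = exp(1.2746) = 3.5774.
m₀ = m_f × 3.5774 = 58.8 × 3.5774 = 210.351 t.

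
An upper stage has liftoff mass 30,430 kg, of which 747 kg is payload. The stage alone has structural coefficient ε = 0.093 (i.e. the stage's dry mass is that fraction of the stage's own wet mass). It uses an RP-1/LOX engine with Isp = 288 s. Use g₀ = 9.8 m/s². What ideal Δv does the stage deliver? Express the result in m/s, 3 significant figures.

Δv ≈ 6100 m/s

Stage wet mass = m₀ − payload = 30,430 − 747 = 29,683 kg.
Stage dry mass = ε × stage wet mass = 0.093 × 29,683 = 2,760.52 kg.
Burnout mass m_f = stage dry + payload = 2,760.52 + 747 = 3,507.52 kg.
v_e = Isp · g₀ = 288 × 9.8 = 2822.4 m/s.
Δv = v_e · ln(30,430/3,507.52) = 2822.4 × ln(8.676) = 2822.4 × 2.1605 ≈ 6098 m/s.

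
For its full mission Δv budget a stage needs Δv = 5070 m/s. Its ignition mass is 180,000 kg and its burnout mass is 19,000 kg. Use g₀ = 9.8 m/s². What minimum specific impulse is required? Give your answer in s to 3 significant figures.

ln(m₀/m_f) = ln(180000/19000) = ln(9.474) = 2.2485.
v_e = Δv / ln(m₀/m_f) = 5070 / 2.2485 = 2254.8 m/s.
Isp = v_e / g₀ = 2254.8 / 9.8 = 230.1 s.

Isp ≈ 230 s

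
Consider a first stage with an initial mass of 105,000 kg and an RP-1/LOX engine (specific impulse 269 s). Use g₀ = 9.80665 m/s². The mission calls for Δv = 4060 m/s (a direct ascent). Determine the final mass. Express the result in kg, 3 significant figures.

final mass ≈ 22500 kg

v_e = Isp · g₀ = 269 × 9.80665 = 2638.0 m/s.
m₀/m_f = exp(Δv / v_e) = exp(4060 / 2638.0) = exp(1.5391) = 4.6602.
m_f = m₀ / 4.6602 = 105,000 / 4.6602 = 22,531.2 kg.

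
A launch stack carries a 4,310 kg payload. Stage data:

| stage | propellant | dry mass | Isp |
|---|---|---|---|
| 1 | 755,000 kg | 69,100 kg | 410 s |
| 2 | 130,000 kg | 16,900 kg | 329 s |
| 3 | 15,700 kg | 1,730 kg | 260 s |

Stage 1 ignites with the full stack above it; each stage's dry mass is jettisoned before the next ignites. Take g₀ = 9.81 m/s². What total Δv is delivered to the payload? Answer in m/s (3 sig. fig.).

Ignition mass of stage 1 = 755,000+69,100 + 130,000+16,900 + 15,700+1,730 + 4,310 = 992,740 kg.
Stage 1: m₀ = 992,740 kg, m_f = 992,740 − 755,000 = 237,740 kg; Δv = 410×9.81×ln(4.176) = 4022.1×1.4293 ≈ 5749 m/s.
Stage 2: m₀ = 168,640 kg, m_f = 168,640 − 130,000 = 38,640 kg; Δv = 329×9.81×ln(4.364) = 3227.5×1.4735 ≈ 4756 m/s.
Stage 3: m₀ = 21,740 kg, m_f = 21,740 − 15,700 = 6,040 kg; Δv = 260×9.81×ln(3.599) = 2550.6×1.2807 ≈ 3267 m/s.
Total Δv = 5749 + 4756 + 3267 = 13772 m/s.

Δv ≈ 13800 m/s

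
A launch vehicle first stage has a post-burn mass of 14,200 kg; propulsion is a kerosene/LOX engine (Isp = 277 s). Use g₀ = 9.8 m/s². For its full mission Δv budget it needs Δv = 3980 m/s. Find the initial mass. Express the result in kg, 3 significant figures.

v_e = Isp · g₀ = 277 × 9.8 = 2714.6 m/s.
Using Δv = v_e ln(m₀/m_f): m₀/m_f = exp(Δv / v_e) = exp(3980 / 2714.6) = exp(1.4661) = 4.3325.
m₀ = m_f × 4.3325 = 14,200 × 4.3325 = 61,521.5 kg.

initial mass ≈ 61500 kg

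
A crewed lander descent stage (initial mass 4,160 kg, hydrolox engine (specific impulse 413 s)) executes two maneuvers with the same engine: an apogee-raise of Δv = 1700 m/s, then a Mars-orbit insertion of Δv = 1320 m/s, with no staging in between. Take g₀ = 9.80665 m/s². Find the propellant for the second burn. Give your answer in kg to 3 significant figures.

propellant for the second burn ≈ 760 kg

v_e = Isp · g₀ = 413 × 9.80665 = 4050.1 m/s.
After the first burn: m = 4160 × exp(−1700/4050.1) = 4160 × 0.65722 = 2,734.04 kg.
After the second burn: m = 2,734.04 × exp(−1320/4050.1) = 2,734.04 × 0.72187 = 1,973.62 kg.
Second-burn propellant = 2,734.04 − 1,973.62 = 760.42 kg.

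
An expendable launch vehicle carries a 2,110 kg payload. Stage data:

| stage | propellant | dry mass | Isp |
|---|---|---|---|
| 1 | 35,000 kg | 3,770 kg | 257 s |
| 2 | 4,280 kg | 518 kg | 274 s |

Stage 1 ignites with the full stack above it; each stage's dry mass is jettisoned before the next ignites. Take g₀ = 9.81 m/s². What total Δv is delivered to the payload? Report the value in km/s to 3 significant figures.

Ignition mass of stage 1 = 35,000+3,770 + 4,280+518 + 2,110 = 45,678 kg.
Stage 1: m₀ = 45,678 kg, m_f = 45,678 − 35,000 = 10,678 kg; Δv = 257×9.81×ln(4.278) = 2521.2×1.4534 ≈ 3664 m/s.
Stage 2: m₀ = 6,908 kg, m_f = 6,908 − 4,280 = 2,628 kg; Δv = 274×9.81×ln(2.629) = 2687.9×0.9665 ≈ 2598 m/s.
Total Δv = 3664 + 2598 = 6262 m/s.

Δv ≈ 6.26 km/s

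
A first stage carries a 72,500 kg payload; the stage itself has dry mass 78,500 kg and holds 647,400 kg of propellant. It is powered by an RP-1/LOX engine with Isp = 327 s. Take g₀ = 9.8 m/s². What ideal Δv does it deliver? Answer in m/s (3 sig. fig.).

Δv ≈ 5340 m/s

v_e = Isp · g₀ = 327 × 9.8 = 3204.6 m/s.
m₀ = payload + dry + propellant = 72,500 + 78,500 + 647,400 = 798,400 kg.
m_f = payload + dry = 72,500 + 78,500 = 151,000 kg.
Using Δv = v_e ln(m₀/m_f): Δv = v_e · ln(m₀/m_f) = 3204.6 × ln(5.287) = 3204.6 × 1.6653 ≈ 5336.7 m/s.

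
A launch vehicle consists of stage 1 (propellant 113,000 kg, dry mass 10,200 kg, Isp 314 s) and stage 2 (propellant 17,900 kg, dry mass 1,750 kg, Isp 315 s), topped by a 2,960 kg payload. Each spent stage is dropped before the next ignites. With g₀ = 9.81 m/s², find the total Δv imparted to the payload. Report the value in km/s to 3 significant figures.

Δv ≈ 9.44 km/s

Ignition mass of stage 1 = 113,000+10,200 + 17,900+1,750 + 2,960 = 145,810 kg.
Stage 1: m₀ = 145,810 kg, m_f = 145,810 − 113,000 = 32,810 kg; Δv = 314×9.81×ln(4.444) = 3080.3×1.4916 ≈ 4595 m/s.
Stage 2: m₀ = 22,610 kg, m_f = 22,610 − 17,900 = 4,710 kg; Δv = 315×9.81×ln(4.8) = 3090.2×1.5687 ≈ 4848 m/s.
Total Δv = 4595 + 4848 = 9443 m/s.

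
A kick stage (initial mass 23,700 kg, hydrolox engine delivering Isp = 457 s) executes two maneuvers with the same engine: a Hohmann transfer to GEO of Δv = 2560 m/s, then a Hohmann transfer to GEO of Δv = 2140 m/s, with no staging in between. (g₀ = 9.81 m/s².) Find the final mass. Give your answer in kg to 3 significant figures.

v_e = Isp · g₀ = 457 × 9.81 = 4483.2 m/s.
After the first burn: m = 23700 × exp(−2560/4483.2) = 23700 × 0.56495 = 13,389.3 kg.
After the second burn: m = 13,389.3 × exp(−2140/4483.2) = 13,389.3 × 0.62043 = 8,307.12 kg.

final mass ≈ 8310 kg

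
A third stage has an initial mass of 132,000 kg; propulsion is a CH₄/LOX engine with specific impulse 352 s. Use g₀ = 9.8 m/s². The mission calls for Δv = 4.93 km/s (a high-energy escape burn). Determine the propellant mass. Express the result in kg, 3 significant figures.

v_e = Isp · g₀ = 352 × 9.8 = 3449.6 m/s.
By the Tsiolkovsky rocket equation, m₀/m_f = exp(Δv / v_e) = exp(4930 / 3449.6) = exp(1.4292) = 4.1752.
m_f = 132,000 / 4.1752 = 31,615.3 kg, so propellant = m₀ − m_f = 132,000 − 31,615.3 = 100,384.7 kg.

propellant mass ≈ 100000 kg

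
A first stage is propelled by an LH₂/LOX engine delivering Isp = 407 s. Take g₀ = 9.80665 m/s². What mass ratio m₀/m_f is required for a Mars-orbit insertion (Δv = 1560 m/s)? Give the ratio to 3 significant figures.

mass ratio ≈ 1.48

v_e = Isp · g₀ = 407 × 9.80665 = 3991.3 m/s.
By the Tsiolkovsky rocket equation, m₀/m_f = exp(Δv / v_e) = exp(1560 / 3991.3) = exp(0.3908) = 1.4782.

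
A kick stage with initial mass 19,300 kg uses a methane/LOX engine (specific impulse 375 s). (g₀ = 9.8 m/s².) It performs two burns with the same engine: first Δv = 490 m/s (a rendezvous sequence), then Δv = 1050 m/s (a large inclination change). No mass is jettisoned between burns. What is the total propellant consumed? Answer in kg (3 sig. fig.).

v_e = Isp · g₀ = 375 × 9.8 = 3675.0 m/s.
After the first burn: m = 19300 × exp(−490/3675.0) = 19300 × 0.87517 = 16,890.8 kg.
After the second burn: m = 16,890.8 × exp(−1050/3675.0) = 16,890.8 × 0.75148 = 12,693.1 kg.
Total propellant = m₀ − m_final = 19300 − 12,693.1 = 6,606.9 kg.

total propellant consumed ≈ 6610 kg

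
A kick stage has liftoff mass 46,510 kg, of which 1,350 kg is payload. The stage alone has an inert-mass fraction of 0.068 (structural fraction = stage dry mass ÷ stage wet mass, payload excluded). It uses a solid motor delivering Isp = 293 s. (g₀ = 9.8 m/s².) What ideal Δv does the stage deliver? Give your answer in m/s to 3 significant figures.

Stage wet mass = m₀ − payload = 46,510 − 1,350 = 45,160 kg.
Stage dry mass = ε × stage wet mass = 0.068 × 45,160 = 3,070.88 kg.
Burnout mass m_f = stage dry + payload = 3,070.88 + 1,350 = 4,420.88 kg.
v_e = Isp · g₀ = 293 × 9.8 = 2871.4 m/s.
Δv = v_e · ln(46,510/4,420.88) = 2871.4 × ln(10.52) = 2871.4 × 2.3533 ≈ 6757 m/s.

Δv ≈ 6760 m/s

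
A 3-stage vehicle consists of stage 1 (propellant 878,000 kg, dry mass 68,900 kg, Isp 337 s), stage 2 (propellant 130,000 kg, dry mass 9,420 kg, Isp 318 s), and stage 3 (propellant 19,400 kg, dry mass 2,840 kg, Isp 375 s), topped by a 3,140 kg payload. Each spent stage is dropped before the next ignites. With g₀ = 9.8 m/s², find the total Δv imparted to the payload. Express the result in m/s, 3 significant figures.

Δv ≈ 15300 m/s

Ignition mass of stage 1 = 878,000+68,900 + 130,000+9,420 + 19,400+2,840 + 3,140 = 1,111,700 kg.
Stage 1: m₀ = 1,111,700 kg, m_f = 1,111,700 − 878,000 = 233,700 kg; Δv = 337×9.8×ln(4.757) = 3302.6×1.5596 ≈ 5151 m/s.
Stage 2: m₀ = 164,800 kg, m_f = 164,800 − 130,000 = 34,800 kg; Δv = 318×9.8×ln(4.736) = 3116.4×1.5551 ≈ 4846 m/s.
Stage 3: m₀ = 25,380 kg, m_f = 25,380 − 19,400 = 5,980 kg; Δv = 375×9.8×ln(4.244) = 3675.0×1.4455 ≈ 5312 m/s.
Total Δv = 5151 + 4846 + 5312 = 15309 m/s.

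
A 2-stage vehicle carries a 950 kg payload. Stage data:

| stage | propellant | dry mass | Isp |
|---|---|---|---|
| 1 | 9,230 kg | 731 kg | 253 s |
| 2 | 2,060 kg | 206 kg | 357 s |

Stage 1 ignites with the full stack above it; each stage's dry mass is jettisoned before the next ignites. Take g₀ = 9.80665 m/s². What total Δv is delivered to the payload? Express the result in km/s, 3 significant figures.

Δv ≈ 6.57 km/s

Ignition mass of stage 1 = 9,230+731 + 2,060+206 + 950 = 13,177 kg.
Stage 1: m₀ = 13,177 kg, m_f = 13,177 − 9,230 = 3,947 kg; Δv = 253×9.80665×ln(3.338) = 2481.1×1.2055 ≈ 2991 m/s.
Stage 2: m₀ = 3,216 kg, m_f = 3,216 − 2,060 = 1,156 kg; Δv = 357×9.80665×ln(2.782) = 3501.0×1.0232 ≈ 3582 m/s.
Total Δv = 2991 + 3582 = 6573 m/s.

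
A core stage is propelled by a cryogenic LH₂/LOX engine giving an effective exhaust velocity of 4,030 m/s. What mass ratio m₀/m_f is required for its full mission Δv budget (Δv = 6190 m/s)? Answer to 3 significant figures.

mass ratio ≈ 4.65

Rocket equation: m₀/m_f = exp(Δv / v_e) = exp(6190 / 4030.0) = exp(1.5360) = 4.6459.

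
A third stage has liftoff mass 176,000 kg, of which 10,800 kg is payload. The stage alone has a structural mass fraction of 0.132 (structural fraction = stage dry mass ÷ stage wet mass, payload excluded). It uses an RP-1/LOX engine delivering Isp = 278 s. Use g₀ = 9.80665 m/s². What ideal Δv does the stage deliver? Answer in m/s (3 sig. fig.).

Stage wet mass = m₀ − payload = 176,000 − 10,800 = 165,200 kg.
Stage dry mass = ε × stage wet mass = 0.132 × 165,200 = 21,806.4 kg.
Burnout mass m_f = stage dry + payload = 21,806.4 + 10,800 = 32,606.4 kg.
v_e = Isp · g₀ = 278 × 9.80665 = 2726.2 m/s.
By the Tsiolkovsky rocket equation, Δv = v_e · ln(176,000/32,606.4) = 2726.2 × ln(5.398) = 2726.2 × 1.6860 ≈ 4596 m/s.

Δv ≈ 4600 m/s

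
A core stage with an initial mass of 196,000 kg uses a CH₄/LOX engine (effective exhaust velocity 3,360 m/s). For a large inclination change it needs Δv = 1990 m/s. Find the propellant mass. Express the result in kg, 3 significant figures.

m₀/m_f = exp(Δv / v_e) = exp(1990 / 3360.0) = exp(0.5923) = 1.8081.
m_f = 196,000 / 1.8081 = 108,401 kg, so propellant = m₀ − m_f = 196,000 − 108,401 = 87,599 kg.

propellant mass ≈ 87600 kg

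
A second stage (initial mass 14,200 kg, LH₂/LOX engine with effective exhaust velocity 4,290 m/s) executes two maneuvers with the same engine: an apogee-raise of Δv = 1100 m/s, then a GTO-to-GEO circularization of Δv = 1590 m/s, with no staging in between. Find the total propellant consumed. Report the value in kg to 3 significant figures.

After the first burn: m = 14200 × exp(−1100/4290.0) = 14200 × 0.77382 = 10,988.2 kg.
After the second burn: m = 10,988.2 × exp(−1590/4290.0) = 10,988.2 × 0.69030 = 7,585.15 kg.
Total propellant = m₀ − m_final = 14200 − 7,585.15 = 6,614.85 kg.

total propellant consumed ≈ 6610 kg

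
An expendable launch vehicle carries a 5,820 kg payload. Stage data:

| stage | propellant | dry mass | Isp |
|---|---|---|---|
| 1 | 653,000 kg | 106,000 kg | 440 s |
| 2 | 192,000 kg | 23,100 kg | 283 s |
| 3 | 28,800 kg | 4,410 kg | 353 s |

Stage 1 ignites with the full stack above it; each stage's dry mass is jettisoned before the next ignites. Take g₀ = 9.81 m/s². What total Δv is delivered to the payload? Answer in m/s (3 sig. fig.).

Ignition mass of stage 1 = 653,000+106,000 + 192,000+23,100 + 28,800+4,410 + 5,820 = 1,013,130 kg.
Stage 1: m₀ = 1,013,130 kg, m_f = 1,013,130 − 653,000 = 360,130 kg; Δv = 440×9.81×ln(2.813) = 4316.4×1.0343 ≈ 4465 m/s.
Stage 2: m₀ = 254,130 kg, m_f = 254,130 − 192,000 = 62,130 kg; Δv = 283×9.81×ln(4.09) = 2776.2×1.4086 ≈ 3911 m/s.
Stage 3: m₀ = 39,030 kg, m_f = 39,030 − 28,800 = 10,230 kg; Δv = 353×9.81×ln(3.815) = 3462.9×1.3390 ≈ 4637 m/s.
Total Δv = 4465 + 3911 + 4637 = 13013 m/s.

Δv ≈ 13000 m/s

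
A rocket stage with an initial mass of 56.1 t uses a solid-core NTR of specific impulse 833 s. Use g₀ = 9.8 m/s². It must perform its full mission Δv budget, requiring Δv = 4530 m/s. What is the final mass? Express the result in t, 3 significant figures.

v_e = Isp · g₀ = 833 × 9.8 = 8163.4 m/s.
Rocket equation: m₀/m_f = exp(Δv / v_e) = exp(4530 / 8163.4) = exp(0.5549) = 1.7418.
m_f = m₀ / 1.7418 = 56.1 / 1.7418 = 32.2081 t.

final mass ≈ 32.2 t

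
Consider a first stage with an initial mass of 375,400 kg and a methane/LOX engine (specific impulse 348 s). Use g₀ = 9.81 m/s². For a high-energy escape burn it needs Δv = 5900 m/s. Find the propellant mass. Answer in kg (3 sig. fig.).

propellant mass ≈ 309000 kg

v_e = Isp · g₀ = 348 × 9.81 = 3413.9 m/s.
From the ideal rocket equation, m₀/m_f = exp(Δv / v_e) = exp(5900 / 3413.9) = exp(1.7282) = 5.6307.
m_f = 375,400 / 5.6307 = 66,670.2 kg, so propellant = m₀ − m_f = 375,400 − 66,670.2 = 308,729.8 kg.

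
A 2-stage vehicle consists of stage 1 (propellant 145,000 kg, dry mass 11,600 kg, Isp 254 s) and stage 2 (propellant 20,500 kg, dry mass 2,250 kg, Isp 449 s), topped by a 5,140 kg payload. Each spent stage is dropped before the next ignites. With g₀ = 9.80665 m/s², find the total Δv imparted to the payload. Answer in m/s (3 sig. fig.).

Ignition mass of stage 1 = 145,000+11,600 + 20,500+2,250 + 5,140 = 184,490 kg.
Stage 1: m₀ = 184,490 kg, m_f = 184,490 − 145,000 = 39,490 kg; Δv = 254×9.80665×ln(4.672) = 2490.9×1.5415 ≈ 3840 m/s.
Stage 2: m₀ = 27,890 kg, m_f = 27,890 − 20,500 = 7,390 kg; Δv = 449×9.80665×ln(3.774) = 4403.2×1.3281 ≈ 5848 m/s.
Total Δv = 3840 + 5848 = 9688 m/s.

Δv ≈ 9690 m/s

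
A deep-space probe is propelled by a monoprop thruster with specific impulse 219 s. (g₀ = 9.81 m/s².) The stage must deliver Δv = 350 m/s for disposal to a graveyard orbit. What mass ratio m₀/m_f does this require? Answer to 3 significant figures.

v_e = Isp · g₀ = 219 × 9.81 = 2148.4 m/s.
m₀/m_f = exp(Δv / v_e) = exp(350 / 2148.4) = exp(0.1629) = 1.1769.

mass ratio ≈ 1.18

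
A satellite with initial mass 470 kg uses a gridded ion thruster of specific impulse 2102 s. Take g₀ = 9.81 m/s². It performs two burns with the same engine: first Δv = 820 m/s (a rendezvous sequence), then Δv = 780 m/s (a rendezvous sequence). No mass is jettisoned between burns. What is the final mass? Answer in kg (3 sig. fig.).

v_e = Isp · g₀ = 2102 × 9.81 = 20620.6 m/s.
After the first burn: m = 470 × exp(−820/20620.6) = 470 × 0.96101 = 451.675 kg.
After the second burn: m = 451.675 × exp(−780/20620.6) = 451.675 × 0.96288 = 434.909 kg.

final mass ≈ 435 kg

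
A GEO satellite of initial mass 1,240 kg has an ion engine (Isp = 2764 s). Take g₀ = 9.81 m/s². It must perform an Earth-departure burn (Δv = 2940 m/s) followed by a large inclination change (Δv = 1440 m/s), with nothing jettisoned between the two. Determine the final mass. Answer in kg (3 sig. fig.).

final mass ≈ 1060 kg

v_e = Isp · g₀ = 2764 × 9.81 = 27114.8 m/s.
After the first burn: m = 1240 × exp(−2940/27114.8) = 1240 × 0.89724 = 1,112.58 kg.
After the second burn: m = 1,112.58 × exp(−1440/27114.8) = 1,112.58 × 0.94828 = 1,055.04 kg.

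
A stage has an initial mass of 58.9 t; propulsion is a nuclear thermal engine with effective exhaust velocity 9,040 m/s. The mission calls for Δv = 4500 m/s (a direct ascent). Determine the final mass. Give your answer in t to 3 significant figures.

final mass ≈ 35.8 t

m₀/m_f = exp(Δv / v_e) = exp(4500 / 9040.0) = exp(0.4978) = 1.6451.
m_f = m₀ / 1.6451 = 58.9 / 1.6451 = 35.8033 t.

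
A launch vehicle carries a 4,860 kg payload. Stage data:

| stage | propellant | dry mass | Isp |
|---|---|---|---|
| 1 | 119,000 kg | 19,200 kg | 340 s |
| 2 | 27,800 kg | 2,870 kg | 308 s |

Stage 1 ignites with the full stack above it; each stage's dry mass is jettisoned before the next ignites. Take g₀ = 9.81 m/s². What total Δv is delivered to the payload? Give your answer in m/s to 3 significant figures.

Δv ≈ 8460 m/s

Ignition mass of stage 1 = 119,000+19,200 + 27,800+2,870 + 4,860 = 173,730 kg.
Stage 1: m₀ = 173,730 kg, m_f = 173,730 − 119,000 = 54,730 kg; Δv = 340×9.81×ln(3.174) = 3335.4×1.1551 ≈ 3853 m/s.
Stage 2: m₀ = 35,530 kg, m_f = 35,530 − 27,800 = 7,730 kg; Δv = 308×9.81×ln(4.596) = 3021.5×1.5253 ≈ 4609 m/s.
Total Δv = 3853 + 4609 = 8462 m/s.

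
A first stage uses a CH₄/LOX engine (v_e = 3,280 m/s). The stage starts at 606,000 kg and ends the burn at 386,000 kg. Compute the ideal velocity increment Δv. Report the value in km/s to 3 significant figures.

Δv ≈ 1.48 km/s

Using Δv = v_e ln(m₀/m_f): Δv = v_e · ln(m₀/m_f) = 3280.0 × ln(1.57) = 3280.0 × 0.4510 ≈ 1479.4 m/s.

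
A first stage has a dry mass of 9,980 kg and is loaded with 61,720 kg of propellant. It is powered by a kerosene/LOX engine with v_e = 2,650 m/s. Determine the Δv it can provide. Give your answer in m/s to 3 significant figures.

Δv ≈ 5230 m/s

m₀ = m_dry + m_prop = 9,980 + 61,720 = 71,700 kg.
Rocket equation: Δv = v_e · ln(m₀/m_f) = 2650.0 × ln(7.184) = 2650.0 × 1.9719 ≈ 5225.6 m/s.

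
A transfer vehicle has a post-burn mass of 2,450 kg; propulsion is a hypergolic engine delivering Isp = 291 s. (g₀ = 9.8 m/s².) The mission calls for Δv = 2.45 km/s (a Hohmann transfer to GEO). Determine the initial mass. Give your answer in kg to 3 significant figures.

initial mass ≈ 5780 kg

v_e = Isp · g₀ = 291 × 9.8 = 2851.8 m/s.
Using Δv = v_e ln(m₀/m_f): m₀/m_f = exp(Δv / v_e) = exp(2450 / 2851.8) = exp(0.8591) = 2.3611.
m₀ = m_f × 2.3611 = 2,450 × 2.3611 = 5,784.7 kg.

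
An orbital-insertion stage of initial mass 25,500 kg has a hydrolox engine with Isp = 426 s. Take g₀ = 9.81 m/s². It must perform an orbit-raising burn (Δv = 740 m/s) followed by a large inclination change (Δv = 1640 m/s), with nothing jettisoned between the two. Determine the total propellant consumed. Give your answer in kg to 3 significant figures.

total propellant consumed ≈ 11100 kg

v_e = Isp · g₀ = 426 × 9.81 = 4179.1 m/s.
After the first burn: m = 25500 × exp(−740/4179.1) = 25500 × 0.83772 = 21,361.9 kg.
After the second burn: m = 21,361.9 × exp(−1640/4179.1) = 21,361.9 × 0.67541 = 14,428 kg.
Total propellant = m₀ − m_final = 25500 − 14,428 = 11,072 kg.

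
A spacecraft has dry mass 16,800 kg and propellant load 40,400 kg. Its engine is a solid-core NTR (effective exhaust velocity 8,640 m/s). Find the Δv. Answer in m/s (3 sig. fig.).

Δv ≈ 10600 m/s

m₀ = m_dry + m_prop = 16,800 + 40,400 = 57,200 kg.
Δv = v_e · ln(m₀/m_f) = 8640.0 × ln(3.405) = 8640.0 × 1.2252 ≈ 10585.5 m/s.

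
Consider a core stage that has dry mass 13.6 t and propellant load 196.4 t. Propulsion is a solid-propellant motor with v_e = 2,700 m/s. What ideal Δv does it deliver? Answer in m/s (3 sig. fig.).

Δv ≈ 7390 m/s

m₀ = m_dry + m_prop = 13.6 + 196.4 = 210 t.
By the Tsiolkovsky rocket equation, Δv = v_e · ln(m₀/m_f) = 2700.0 × ln(15.44) = 2700.0 × 2.7370 ≈ 7390.0 m/s.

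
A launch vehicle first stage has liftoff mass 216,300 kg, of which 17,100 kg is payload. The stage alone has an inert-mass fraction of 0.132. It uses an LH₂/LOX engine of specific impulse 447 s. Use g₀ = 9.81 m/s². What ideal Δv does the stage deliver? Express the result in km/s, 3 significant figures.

Δv ≈ 7.04 km/s

Stage wet mass = m₀ − payload = 216,300 − 17,100 = 199,200 kg.
Stage dry mass = ε × stage wet mass = 0.132 × 199,200 = 26,294.4 kg.
Burnout mass m_f = stage dry + payload = 26,294.4 + 17,100 = 43,394.4 kg.
v_e = Isp · g₀ = 447 × 9.81 = 4385.1 m/s.
Δv = v_e · ln(216,300/43,394.4) = 4385.1 × ln(4.985) = 4385.1 × 1.6063 ≈ 7044 m/s.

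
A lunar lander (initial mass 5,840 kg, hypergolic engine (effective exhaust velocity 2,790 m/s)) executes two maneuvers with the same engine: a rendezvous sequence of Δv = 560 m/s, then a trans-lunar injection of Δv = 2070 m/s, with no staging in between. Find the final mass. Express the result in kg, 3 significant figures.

final mass ≈ 2280 kg

After the first burn: m = 5840 × exp(−560/2790.0) = 5840 × 0.81814 = 4,777.94 kg.
After the second burn: m = 4,777.94 × exp(−2070/2790.0) = 4,777.94 × 0.47619 = 2,275.21 kg.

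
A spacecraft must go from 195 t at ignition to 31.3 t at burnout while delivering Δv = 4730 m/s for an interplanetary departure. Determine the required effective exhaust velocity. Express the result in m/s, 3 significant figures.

v_e ≈ 2590 m/s

ln(m₀/m_f) = ln(195000/31300) = ln(6.23) = 1.8294.
Rocket equation: v_e = Δv / ln(m₀/m_f) = 4730 / 1.8294 = 2585.6 m/s.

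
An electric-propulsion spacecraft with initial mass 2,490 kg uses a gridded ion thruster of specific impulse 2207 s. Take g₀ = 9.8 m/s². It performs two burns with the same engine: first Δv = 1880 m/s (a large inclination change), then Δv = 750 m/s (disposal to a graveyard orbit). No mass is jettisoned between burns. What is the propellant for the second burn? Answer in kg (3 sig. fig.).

v_e = Isp · g₀ = 2207 × 9.8 = 21628.6 m/s.
After the first burn: m = 2490 × exp(−1880/21628.6) = 2490 × 0.91675 = 2,282.71 kg.
After the second burn: m = 2,282.71 × exp(−750/21628.6) = 2,282.71 × 0.96592 = 2,204.92 kg.
Second-burn propellant = 2,282.71 − 2,204.92 = 77.79 kg.

propellant for the second burn ≈ 77.8 kg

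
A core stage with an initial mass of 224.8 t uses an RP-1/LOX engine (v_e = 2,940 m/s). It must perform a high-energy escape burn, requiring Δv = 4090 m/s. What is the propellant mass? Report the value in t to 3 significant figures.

propellant mass ≈ 169 t

m₀/m_f = exp(Δv / v_e) = exp(4090 / 2940.0) = exp(1.3912) = 4.0195.
m_f = 224.8 / 4.0195 = 55.9274 t, so propellant = m₀ − m_f = 224.8 − 55.9274 = 168.8726 t.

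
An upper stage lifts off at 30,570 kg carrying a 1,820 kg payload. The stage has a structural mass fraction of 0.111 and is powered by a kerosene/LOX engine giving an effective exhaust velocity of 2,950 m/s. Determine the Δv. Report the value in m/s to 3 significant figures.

Δv ≈ 5330 m/s

Stage wet mass = m₀ − payload = 30,570 − 1,820 = 28,750 kg.
Stage dry mass = ε × stage wet mass = 0.111 × 28,750 = 3,191.25 kg.
Burnout mass m_f = stage dry + payload = 3,191.25 + 1,820 = 5,011.25 kg.
By the Tsiolkovsky rocket equation, Δv = v_e · ln(30,570/5,011.25) = 2950.0 × ln(6.1) = 2950.0 × 1.8083 ≈ 5335 m/s.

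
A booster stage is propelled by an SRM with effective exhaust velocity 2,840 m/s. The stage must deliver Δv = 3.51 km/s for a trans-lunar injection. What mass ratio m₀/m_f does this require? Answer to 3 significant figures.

From the ideal rocket equation, m₀/m_f = exp(Δv / v_e) = exp(3510 / 2840.0) = exp(1.2359) = 3.4415.

mass ratio ≈ 3.44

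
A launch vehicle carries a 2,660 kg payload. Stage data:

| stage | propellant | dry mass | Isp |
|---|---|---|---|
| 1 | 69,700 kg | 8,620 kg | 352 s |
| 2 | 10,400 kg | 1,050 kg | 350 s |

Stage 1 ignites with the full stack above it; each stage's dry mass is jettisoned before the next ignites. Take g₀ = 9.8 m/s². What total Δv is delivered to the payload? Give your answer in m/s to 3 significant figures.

Δv ≈ 9420 m/s

Ignition mass of stage 1 = 69,700+8,620 + 10,400+1,050 + 2,660 = 92,430 kg.
Stage 1: m₀ = 92,430 kg, m_f = 92,430 − 69,700 = 22,730 kg; Δv = 352×9.8×ln(4.066) = 3449.6×1.4028 ≈ 4839 m/s.
Stage 2: m₀ = 14,110 kg, m_f = 14,110 − 10,400 = 3,710 kg; Δv = 350×9.8×ln(3.803) = 3430.0×1.3359 ≈ 4582 m/s.
Total Δv = 4839 + 4582 = 9421 m/s.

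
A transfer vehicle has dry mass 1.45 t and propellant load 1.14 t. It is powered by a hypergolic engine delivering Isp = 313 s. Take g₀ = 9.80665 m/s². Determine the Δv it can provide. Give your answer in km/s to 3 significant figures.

v_e = Isp · g₀ = 313 × 9.80665 = 3069.5 m/s.
m₀ = m_dry + m_prop = 1.45 + 1.14 = 2.59 t.
Δv = v_e · ln(m₀/m_f) = 3069.5 × ln(1.786) = 3069.5 × 0.5801 ≈ 1780.6 m/s.

Δv ≈ 1.78 km/s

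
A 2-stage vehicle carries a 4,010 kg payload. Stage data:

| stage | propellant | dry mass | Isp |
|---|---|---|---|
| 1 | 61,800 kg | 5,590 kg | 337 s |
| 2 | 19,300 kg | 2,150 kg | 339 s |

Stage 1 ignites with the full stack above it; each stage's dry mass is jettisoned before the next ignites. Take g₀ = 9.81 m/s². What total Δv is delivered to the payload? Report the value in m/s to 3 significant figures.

Ignition mass of stage 1 = 61,800+5,590 + 19,300+2,150 + 4,010 = 92,850 kg.
Stage 1: m₀ = 92,850 kg, m_f = 92,850 − 61,800 = 31,050 kg; Δv = 337×9.81×ln(2.99) = 3306.0×1.0954 ≈ 3621 m/s.
Stage 2: m₀ = 25,460 kg, m_f = 25,460 − 19,300 = 6,160 kg; Δv = 339×9.81×ln(4.133) = 3325.6×1.4190 ≈ 4719 m/s.
Total Δv = 3621 + 4719 = 8340 m/s.

Δv ≈ 8340 m/s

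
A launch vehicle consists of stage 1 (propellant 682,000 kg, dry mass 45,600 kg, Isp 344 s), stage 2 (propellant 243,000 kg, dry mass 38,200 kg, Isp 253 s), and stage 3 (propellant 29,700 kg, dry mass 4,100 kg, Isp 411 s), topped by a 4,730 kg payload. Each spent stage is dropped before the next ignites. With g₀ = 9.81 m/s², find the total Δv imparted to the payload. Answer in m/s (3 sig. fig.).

Δv ≈ 13000 m/s

Ignition mass of stage 1 = 682,000+45,600 + 243,000+38,200 + 29,700+4,100 + 4,730 = 1,047,330 kg.
Stage 1: m₀ = 1,047,330 kg, m_f = 1,047,330 − 682,000 = 365,330 kg; Δv = 344×9.81×ln(2.867) = 3374.6×1.0532 ≈ 3554 m/s.
Stage 2: m₀ = 319,730 kg, m_f = 319,730 − 243,000 = 76,730 kg; Δv = 253×9.81×ln(4.167) = 2481.9×1.4272 ≈ 3542 m/s.
Stage 3: m₀ = 38,530 kg, m_f = 38,530 − 29,700 = 8,830 kg; Δv = 411×9.81×ln(4.364) = 4031.9×1.4733 ≈ 5940 m/s.
Total Δv = 3554 + 3542 + 5940 = 13036 m/s.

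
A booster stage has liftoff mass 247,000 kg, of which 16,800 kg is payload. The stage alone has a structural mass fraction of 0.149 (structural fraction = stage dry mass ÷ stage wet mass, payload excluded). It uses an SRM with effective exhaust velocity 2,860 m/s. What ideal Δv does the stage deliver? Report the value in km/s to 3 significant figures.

Δv ≈ 4.51 km/s

Stage wet mass = m₀ − payload = 247,000 − 16,800 = 230,200 kg.
Stage dry mass = ε × stage wet mass = 0.149 × 230,200 = 34,299.8 kg.
Burnout mass m_f = stage dry + payload = 34,299.8 + 16,800 = 51,099.8 kg.
By the Tsiolkovsky rocket equation, Δv = v_e · ln(247,000/51,099.8) = 2860.0 × ln(4.834) = 2860.0 × 1.5756 ≈ 4506 m/s.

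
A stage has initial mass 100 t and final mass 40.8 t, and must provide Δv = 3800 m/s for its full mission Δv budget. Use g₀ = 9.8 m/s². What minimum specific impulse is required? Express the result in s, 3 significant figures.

Isp ≈ 433 s

ln(m₀/m_f) = ln(100000/40800) = ln(2.451) = 0.8965.
v_e = Δv / ln(m₀/m_f) = 3800 / 0.8965 = 4238.8 m/s.
Isp = v_e / g₀ = 4238.8 / 9.8 = 432.5 s.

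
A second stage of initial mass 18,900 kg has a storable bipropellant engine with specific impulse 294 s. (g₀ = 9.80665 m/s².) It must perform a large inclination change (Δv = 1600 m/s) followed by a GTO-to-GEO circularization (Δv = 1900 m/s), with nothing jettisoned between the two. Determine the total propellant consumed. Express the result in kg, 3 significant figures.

total propellant consumed ≈ 13300 kg

v_e = Isp · g₀ = 294 × 9.80665 = 2883.2 m/s.
After the first burn: m = 18900 × exp(−1600/2883.2) = 18900 × 0.57410 = 10,850.5 kg.
After the second burn: m = 10,850.5 × exp(−1900/2883.2) = 10,850.5 × 0.51737 = 5,613.72 kg.
Total propellant = m₀ − m_final = 18900 − 5,613.72 = 13,286.28 kg.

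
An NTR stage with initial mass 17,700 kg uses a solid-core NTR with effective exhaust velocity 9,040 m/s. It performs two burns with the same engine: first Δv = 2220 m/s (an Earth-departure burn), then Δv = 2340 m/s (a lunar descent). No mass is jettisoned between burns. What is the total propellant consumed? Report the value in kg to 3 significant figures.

After the first burn: m = 17700 × exp(−2220/9040.0) = 17700 × 0.78225 = 13,845.8 kg.
After the second burn: m = 13,845.8 × exp(−2340/9040.0) = 13,845.8 × 0.77194 = 10,688.1 kg.
Total propellant = m₀ − m_final = 17700 − 10,688.1 = 7,011.9 kg.

total propellant consumed ≈ 7010 kg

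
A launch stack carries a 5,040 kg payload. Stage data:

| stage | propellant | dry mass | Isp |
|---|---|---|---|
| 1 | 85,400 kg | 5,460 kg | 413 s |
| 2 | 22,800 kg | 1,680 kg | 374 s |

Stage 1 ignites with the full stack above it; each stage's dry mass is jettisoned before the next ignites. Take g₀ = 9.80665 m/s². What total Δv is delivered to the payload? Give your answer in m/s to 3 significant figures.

Δv ≈ 10400 m/s

Ignition mass of stage 1 = 85,400+5,460 + 22,800+1,680 + 5,040 = 120,380 kg.
Stage 1: m₀ = 120,380 kg, m_f = 120,380 − 85,400 = 34,980 kg; Δv = 413×9.80665×ln(3.441) = 4050.1×1.2359 ≈ 5005 m/s.
Stage 2: m₀ = 29,520 kg, m_f = 29,520 − 22,800 = 6,720 kg; Δv = 374×9.80665×ln(4.393) = 3667.7×1.4800 ≈ 5428 m/s.
Total Δv = 5005 + 5428 = 10433 m/s.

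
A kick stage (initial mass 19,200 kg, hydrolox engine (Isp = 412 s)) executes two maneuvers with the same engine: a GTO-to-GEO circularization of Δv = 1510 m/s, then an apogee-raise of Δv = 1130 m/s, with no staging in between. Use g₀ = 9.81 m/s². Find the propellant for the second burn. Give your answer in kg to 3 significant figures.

propellant for the second burn ≈ 3220 kg

v_e = Isp · g₀ = 412 × 9.81 = 4041.7 m/s.
After the first burn: m = 19200 × exp(−1510/4041.7) = 19200 × 0.68825 = 13,214.4 kg.
After the second burn: m = 13,214.4 × exp(−1130/4041.7) = 13,214.4 × 0.75610 = 9,991.41 kg.
Second-burn propellant = 13,214.4 − 9,991.41 = 3,222.99 kg.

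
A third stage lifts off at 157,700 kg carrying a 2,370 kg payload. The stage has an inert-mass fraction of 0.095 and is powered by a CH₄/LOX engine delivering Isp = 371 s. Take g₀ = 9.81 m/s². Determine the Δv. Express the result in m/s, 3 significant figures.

Stage wet mass = m₀ − payload = 157,700 − 2,370 = 155,330 kg.
Stage dry mass = ε × stage wet mass = 0.095 × 155,330 = 14,756.4 kg.
Burnout mass m_f = stage dry + payload = 14,756.4 + 2,370 = 17,126.4 kg.
v_e = Isp · g₀ = 371 × 9.81 = 3639.5 m/s.
Using Δv = v_e ln(m₀/m_f): Δv = v_e · ln(157,700/17,126.4) = 3639.5 × ln(9.208) = 3639.5 × 2.2201 ≈ 8080 m/s.

Δv ≈ 8080 m/s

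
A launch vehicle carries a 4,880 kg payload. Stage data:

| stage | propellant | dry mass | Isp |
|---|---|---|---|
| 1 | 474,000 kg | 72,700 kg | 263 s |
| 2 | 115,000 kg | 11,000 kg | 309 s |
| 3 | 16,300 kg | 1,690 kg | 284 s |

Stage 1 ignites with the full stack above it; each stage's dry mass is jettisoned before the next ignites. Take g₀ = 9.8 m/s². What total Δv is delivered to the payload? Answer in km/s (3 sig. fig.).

Ignition mass of stage 1 = 474,000+72,700 + 115,000+11,000 + 16,300+1,690 + 4,880 = 695,570 kg.
Stage 1: m₀ = 695,570 kg, m_f = 695,570 − 474,000 = 221,570 kg; Δv = 263×9.8×ln(3.139) = 2577.4×1.1440 ≈ 2949 m/s.
Stage 2: m₀ = 148,870 kg, m_f = 148,870 − 115,000 = 33,870 kg; Δv = 309×9.8×ln(4.395) = 3028.2×1.4805 ≈ 4483 m/s.
Stage 3: m₀ = 22,870 kg, m_f = 22,870 − 16,300 = 6,570 kg; Δv = 284×9.8×ln(3.481) = 2783.2×1.2473 ≈ 3472 m/s.
Total Δv = 2949 + 4483 + 3472 = 10904 m/s.

Δv ≈ 10.9 km/s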